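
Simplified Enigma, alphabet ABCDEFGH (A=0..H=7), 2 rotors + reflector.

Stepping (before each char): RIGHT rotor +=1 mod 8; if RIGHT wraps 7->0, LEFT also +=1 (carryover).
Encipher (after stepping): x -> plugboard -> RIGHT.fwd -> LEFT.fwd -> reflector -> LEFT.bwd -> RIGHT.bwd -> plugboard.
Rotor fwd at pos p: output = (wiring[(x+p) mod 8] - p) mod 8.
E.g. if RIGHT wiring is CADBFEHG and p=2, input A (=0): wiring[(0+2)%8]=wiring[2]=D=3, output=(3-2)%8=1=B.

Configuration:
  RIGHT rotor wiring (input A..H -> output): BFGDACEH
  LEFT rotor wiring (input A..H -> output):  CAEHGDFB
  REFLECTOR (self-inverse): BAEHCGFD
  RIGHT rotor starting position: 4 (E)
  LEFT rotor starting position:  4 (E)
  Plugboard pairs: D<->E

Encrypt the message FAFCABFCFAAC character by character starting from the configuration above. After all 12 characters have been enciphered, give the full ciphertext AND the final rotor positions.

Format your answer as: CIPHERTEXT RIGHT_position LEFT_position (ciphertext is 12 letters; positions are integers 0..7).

Answer: BGEFBGGEBGGB 0 6

Derivation:
Char 1 ('F'): step: R->5, L=4; F->plug->F->R->B->L->H->refl->D->L'->H->R'->B->plug->B
Char 2 ('A'): step: R->6, L=4; A->plug->A->R->G->L->A->refl->B->L'->C->R'->G->plug->G
Char 3 ('F'): step: R->7, L=4; F->plug->F->R->B->L->H->refl->D->L'->H->R'->D->plug->E
Char 4 ('C'): step: R->0, L->5 (L advanced); C->plug->C->R->G->L->C->refl->E->L'->C->R'->F->plug->F
Char 5 ('A'): step: R->1, L=5; A->plug->A->R->E->L->D->refl->H->L'->F->R'->B->plug->B
Char 6 ('B'): step: R->2, L=5; B->plug->B->R->B->L->A->refl->B->L'->H->R'->G->plug->G
Char 7 ('F'): step: R->3, L=5; F->plug->F->R->G->L->C->refl->E->L'->C->R'->G->plug->G
Char 8 ('C'): step: R->4, L=5; C->plug->C->R->A->L->G->refl->F->L'->D->R'->D->plug->E
Char 9 ('F'): step: R->5, L=5; F->plug->F->R->B->L->A->refl->B->L'->H->R'->B->plug->B
Char 10 ('A'): step: R->6, L=5; A->plug->A->R->G->L->C->refl->E->L'->C->R'->G->plug->G
Char 11 ('A'): step: R->7, L=5; A->plug->A->R->A->L->G->refl->F->L'->D->R'->G->plug->G
Char 12 ('C'): step: R->0, L->6 (L advanced); C->plug->C->R->G->L->A->refl->B->L'->F->R'->B->plug->B
Final: ciphertext=BGEFBGGEBGGB, RIGHT=0, LEFT=6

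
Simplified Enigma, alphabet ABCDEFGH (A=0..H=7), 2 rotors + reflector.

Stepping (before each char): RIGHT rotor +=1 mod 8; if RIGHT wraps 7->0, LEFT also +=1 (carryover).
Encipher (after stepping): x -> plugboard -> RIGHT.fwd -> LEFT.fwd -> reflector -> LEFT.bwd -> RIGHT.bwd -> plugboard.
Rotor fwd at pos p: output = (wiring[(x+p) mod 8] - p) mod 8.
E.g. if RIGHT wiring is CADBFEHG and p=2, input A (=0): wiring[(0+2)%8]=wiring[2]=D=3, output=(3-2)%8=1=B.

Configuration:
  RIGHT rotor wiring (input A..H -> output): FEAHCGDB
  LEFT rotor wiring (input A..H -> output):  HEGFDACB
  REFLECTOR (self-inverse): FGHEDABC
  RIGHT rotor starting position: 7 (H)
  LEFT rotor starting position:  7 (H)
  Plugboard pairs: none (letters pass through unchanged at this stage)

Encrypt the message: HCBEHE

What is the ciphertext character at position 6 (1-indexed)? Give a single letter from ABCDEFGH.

Char 1 ('H'): step: R->0, L->0 (L advanced); H->plug->H->R->B->L->E->refl->D->L'->E->R'->B->plug->B
Char 2 ('C'): step: R->1, L=0; C->plug->C->R->G->L->C->refl->H->L'->A->R'->G->plug->G
Char 3 ('B'): step: R->2, L=0; B->plug->B->R->F->L->A->refl->F->L'->D->R'->G->plug->G
Char 4 ('E'): step: R->3, L=0; E->plug->E->R->G->L->C->refl->H->L'->A->R'->D->plug->D
Char 5 ('H'): step: R->4, L=0; H->plug->H->R->D->L->F->refl->A->L'->F->R'->D->plug->D
Char 6 ('E'): step: R->5, L=0; E->plug->E->R->H->L->B->refl->G->L'->C->R'->G->plug->G

G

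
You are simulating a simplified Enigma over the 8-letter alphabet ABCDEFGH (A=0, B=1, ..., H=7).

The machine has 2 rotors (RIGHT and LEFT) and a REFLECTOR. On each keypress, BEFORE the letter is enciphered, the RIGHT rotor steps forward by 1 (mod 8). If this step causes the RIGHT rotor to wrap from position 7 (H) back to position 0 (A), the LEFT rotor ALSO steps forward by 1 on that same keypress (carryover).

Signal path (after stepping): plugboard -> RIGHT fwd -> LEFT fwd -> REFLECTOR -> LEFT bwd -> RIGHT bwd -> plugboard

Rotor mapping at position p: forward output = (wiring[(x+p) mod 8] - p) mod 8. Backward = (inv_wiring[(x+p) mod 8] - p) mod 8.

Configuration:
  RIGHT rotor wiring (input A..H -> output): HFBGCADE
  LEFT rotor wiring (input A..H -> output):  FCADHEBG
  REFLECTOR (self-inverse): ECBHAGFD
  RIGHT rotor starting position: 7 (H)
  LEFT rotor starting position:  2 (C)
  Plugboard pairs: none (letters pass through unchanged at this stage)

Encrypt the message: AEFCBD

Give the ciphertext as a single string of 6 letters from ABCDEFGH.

Answer: GGGGAH

Derivation:
Char 1 ('A'): step: R->0, L->3 (L advanced); A->plug->A->R->H->L->F->refl->G->L'->D->R'->G->plug->G
Char 2 ('E'): step: R->1, L=3; E->plug->E->R->H->L->F->refl->G->L'->D->R'->G->plug->G
Char 3 ('F'): step: R->2, L=3; F->plug->F->R->C->L->B->refl->C->L'->F->R'->G->plug->G
Char 4 ('C'): step: R->3, L=3; C->plug->C->R->F->L->C->refl->B->L'->C->R'->G->plug->G
Char 5 ('B'): step: R->4, L=3; B->plug->B->R->E->L->D->refl->H->L'->G->R'->A->plug->A
Char 6 ('D'): step: R->5, L=3; D->plug->D->R->C->L->B->refl->C->L'->F->R'->H->plug->H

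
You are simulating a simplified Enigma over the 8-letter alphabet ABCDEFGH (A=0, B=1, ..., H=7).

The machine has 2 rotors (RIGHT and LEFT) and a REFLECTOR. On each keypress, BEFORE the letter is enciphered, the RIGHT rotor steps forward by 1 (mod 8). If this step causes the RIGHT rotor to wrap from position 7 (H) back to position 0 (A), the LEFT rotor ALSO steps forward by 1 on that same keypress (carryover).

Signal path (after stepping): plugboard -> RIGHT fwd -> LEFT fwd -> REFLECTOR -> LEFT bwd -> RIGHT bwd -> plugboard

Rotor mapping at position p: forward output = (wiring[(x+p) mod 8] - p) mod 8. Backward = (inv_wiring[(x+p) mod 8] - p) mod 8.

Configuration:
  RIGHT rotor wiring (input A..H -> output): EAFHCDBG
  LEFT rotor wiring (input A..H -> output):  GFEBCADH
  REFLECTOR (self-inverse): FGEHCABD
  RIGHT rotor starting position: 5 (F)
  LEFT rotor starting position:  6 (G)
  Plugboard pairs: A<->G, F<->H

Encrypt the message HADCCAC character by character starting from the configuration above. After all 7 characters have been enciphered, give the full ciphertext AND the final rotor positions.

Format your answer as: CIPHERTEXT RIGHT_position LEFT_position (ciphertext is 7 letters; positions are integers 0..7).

Char 1 ('H'): step: R->6, L=6; H->plug->F->R->B->L->B->refl->G->L'->E->R'->G->plug->A
Char 2 ('A'): step: R->7, L=6; A->plug->G->R->E->L->G->refl->B->L'->B->R'->C->plug->C
Char 3 ('D'): step: R->0, L->7 (L advanced); D->plug->D->R->H->L->E->refl->C->L'->E->R'->A->plug->G
Char 4 ('C'): step: R->1, L=7; C->plug->C->R->G->L->B->refl->G->L'->C->R'->E->plug->E
Char 5 ('C'): step: R->2, L=7; C->plug->C->R->A->L->A->refl->F->L'->D->R'->A->plug->G
Char 6 ('A'): step: R->3, L=7; A->plug->G->R->F->L->D->refl->H->L'->B->R'->F->plug->H
Char 7 ('C'): step: R->4, L=7; C->plug->C->R->F->L->D->refl->H->L'->B->R'->G->plug->A
Final: ciphertext=ACGEGHA, RIGHT=4, LEFT=7

Answer: ACGEGHA 4 7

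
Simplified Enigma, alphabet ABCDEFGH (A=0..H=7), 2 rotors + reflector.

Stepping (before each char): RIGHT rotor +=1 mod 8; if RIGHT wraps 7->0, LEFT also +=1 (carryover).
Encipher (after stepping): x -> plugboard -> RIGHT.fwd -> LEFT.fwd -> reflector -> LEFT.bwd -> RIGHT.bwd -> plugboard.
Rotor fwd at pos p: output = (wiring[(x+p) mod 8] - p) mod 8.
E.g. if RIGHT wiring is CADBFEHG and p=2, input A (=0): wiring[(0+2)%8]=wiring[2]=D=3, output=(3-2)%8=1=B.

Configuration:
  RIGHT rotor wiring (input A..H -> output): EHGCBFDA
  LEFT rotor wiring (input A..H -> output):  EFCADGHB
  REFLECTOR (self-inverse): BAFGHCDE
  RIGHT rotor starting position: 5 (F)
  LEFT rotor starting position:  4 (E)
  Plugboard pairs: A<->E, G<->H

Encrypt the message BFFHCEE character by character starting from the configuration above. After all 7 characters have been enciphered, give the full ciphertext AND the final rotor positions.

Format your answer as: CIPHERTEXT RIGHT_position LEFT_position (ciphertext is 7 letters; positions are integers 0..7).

Char 1 ('B'): step: R->6, L=4; B->plug->B->R->C->L->D->refl->G->L'->G->R'->C->plug->C
Char 2 ('F'): step: R->7, L=4; F->plug->F->R->C->L->D->refl->G->L'->G->R'->G->plug->H
Char 3 ('F'): step: R->0, L->5 (L advanced); F->plug->F->R->F->L->F->refl->C->L'->B->R'->E->plug->A
Char 4 ('H'): step: R->1, L=5; H->plug->G->R->H->L->G->refl->D->L'->G->R'->A->plug->E
Char 5 ('C'): step: R->2, L=5; C->plug->C->R->H->L->G->refl->D->L'->G->R'->F->plug->F
Char 6 ('E'): step: R->3, L=5; E->plug->A->R->H->L->G->refl->D->L'->G->R'->B->plug->B
Char 7 ('E'): step: R->4, L=5; E->plug->A->R->F->L->F->refl->C->L'->B->R'->B->plug->B
Final: ciphertext=CHAEFBB, RIGHT=4, LEFT=5

Answer: CHAEFBB 4 5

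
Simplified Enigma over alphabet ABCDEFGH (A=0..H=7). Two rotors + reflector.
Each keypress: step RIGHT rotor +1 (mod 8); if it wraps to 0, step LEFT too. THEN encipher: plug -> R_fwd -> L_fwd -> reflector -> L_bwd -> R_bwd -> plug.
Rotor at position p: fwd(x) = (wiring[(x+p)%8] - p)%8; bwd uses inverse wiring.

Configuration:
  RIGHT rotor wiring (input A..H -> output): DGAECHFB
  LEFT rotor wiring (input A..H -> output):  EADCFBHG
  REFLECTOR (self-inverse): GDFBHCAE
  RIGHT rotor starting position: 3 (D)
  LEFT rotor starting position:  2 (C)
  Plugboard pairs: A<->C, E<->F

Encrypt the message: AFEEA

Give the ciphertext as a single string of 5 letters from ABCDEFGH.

Answer: FGGFC

Derivation:
Char 1 ('A'): step: R->4, L=2; A->plug->C->R->B->L->A->refl->G->L'->H->R'->E->plug->F
Char 2 ('F'): step: R->5, L=2; F->plug->E->R->B->L->A->refl->G->L'->H->R'->G->plug->G
Char 3 ('E'): step: R->6, L=2; E->plug->F->R->G->L->C->refl->F->L'->E->R'->G->plug->G
Char 4 ('E'): step: R->7, L=2; E->plug->F->R->D->L->H->refl->E->L'->F->R'->E->plug->F
Char 5 ('A'): step: R->0, L->3 (L advanced); A->plug->C->R->A->L->H->refl->E->L'->D->R'->A->plug->C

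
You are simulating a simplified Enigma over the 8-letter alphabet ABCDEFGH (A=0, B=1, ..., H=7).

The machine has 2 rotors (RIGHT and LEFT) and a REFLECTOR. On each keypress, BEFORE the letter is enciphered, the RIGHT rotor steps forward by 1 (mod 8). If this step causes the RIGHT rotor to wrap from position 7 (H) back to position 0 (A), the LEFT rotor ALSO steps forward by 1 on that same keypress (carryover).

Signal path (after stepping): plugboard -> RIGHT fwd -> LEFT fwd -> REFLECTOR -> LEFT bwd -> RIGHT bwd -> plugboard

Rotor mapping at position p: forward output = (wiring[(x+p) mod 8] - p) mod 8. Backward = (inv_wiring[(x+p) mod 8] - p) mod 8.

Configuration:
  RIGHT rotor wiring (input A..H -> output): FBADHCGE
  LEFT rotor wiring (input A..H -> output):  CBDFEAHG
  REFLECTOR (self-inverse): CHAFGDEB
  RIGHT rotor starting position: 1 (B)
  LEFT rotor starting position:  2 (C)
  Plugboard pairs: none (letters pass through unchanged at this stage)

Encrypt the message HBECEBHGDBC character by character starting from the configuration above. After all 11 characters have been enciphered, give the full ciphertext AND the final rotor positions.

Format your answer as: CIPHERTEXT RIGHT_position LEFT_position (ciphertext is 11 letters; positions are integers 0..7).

Char 1 ('H'): step: R->2, L=2; H->plug->H->R->H->L->H->refl->B->L'->A->R'->D->plug->D
Char 2 ('B'): step: R->3, L=2; B->plug->B->R->E->L->F->refl->D->L'->B->R'->E->plug->E
Char 3 ('E'): step: R->4, L=2; E->plug->E->R->B->L->D->refl->F->L'->E->R'->G->plug->G
Char 4 ('C'): step: R->5, L=2; C->plug->C->R->H->L->H->refl->B->L'->A->R'->D->plug->D
Char 5 ('E'): step: R->6, L=2; E->plug->E->R->C->L->C->refl->A->L'->G->R'->B->plug->B
Char 6 ('B'): step: R->7, L=2; B->plug->B->R->G->L->A->refl->C->L'->C->R'->C->plug->C
Char 7 ('H'): step: R->0, L->3 (L advanced); H->plug->H->R->E->L->D->refl->F->L'->C->R'->F->plug->F
Char 8 ('G'): step: R->1, L=3; G->plug->G->R->D->L->E->refl->G->L'->G->R'->D->plug->D
Char 9 ('D'): step: R->2, L=3; D->plug->D->R->A->L->C->refl->A->L'->H->R'->H->plug->H
Char 10 ('B'): step: R->3, L=3; B->plug->B->R->E->L->D->refl->F->L'->C->R'->F->plug->F
Char 11 ('C'): step: R->4, L=3; C->plug->C->R->C->L->F->refl->D->L'->E->R'->G->plug->G
Final: ciphertext=DEGDBCFDHFG, RIGHT=4, LEFT=3

Answer: DEGDBCFDHFG 4 3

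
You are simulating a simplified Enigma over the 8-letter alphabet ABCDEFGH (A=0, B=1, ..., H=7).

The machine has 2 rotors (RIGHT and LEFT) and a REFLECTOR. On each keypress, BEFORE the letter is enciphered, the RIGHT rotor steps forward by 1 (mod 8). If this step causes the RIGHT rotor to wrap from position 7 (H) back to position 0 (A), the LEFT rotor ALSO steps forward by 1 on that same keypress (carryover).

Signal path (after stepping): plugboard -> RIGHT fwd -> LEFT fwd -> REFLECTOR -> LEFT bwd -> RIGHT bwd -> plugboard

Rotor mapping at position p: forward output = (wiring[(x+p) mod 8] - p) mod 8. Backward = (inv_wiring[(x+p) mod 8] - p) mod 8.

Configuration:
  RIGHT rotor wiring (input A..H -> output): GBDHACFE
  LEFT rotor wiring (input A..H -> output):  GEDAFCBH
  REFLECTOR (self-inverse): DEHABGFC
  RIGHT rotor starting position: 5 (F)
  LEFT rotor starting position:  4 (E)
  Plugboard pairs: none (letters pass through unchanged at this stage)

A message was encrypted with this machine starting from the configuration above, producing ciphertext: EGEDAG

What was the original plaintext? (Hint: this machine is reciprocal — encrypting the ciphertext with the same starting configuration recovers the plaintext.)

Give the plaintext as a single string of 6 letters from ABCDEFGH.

Answer: DAGCEC

Derivation:
Char 1 ('E'): step: R->6, L=4; E->plug->E->R->F->L->A->refl->D->L'->D->R'->D->plug->D
Char 2 ('G'): step: R->7, L=4; G->plug->G->R->D->L->D->refl->A->L'->F->R'->A->plug->A
Char 3 ('E'): step: R->0, L->5 (L advanced); E->plug->E->R->A->L->F->refl->G->L'->F->R'->G->plug->G
Char 4 ('D'): step: R->1, L=5; D->plug->D->R->H->L->A->refl->D->L'->G->R'->C->plug->C
Char 5 ('A'): step: R->2, L=5; A->plug->A->R->B->L->E->refl->B->L'->D->R'->E->plug->E
Char 6 ('G'): step: R->3, L=5; G->plug->G->R->G->L->D->refl->A->L'->H->R'->C->plug->C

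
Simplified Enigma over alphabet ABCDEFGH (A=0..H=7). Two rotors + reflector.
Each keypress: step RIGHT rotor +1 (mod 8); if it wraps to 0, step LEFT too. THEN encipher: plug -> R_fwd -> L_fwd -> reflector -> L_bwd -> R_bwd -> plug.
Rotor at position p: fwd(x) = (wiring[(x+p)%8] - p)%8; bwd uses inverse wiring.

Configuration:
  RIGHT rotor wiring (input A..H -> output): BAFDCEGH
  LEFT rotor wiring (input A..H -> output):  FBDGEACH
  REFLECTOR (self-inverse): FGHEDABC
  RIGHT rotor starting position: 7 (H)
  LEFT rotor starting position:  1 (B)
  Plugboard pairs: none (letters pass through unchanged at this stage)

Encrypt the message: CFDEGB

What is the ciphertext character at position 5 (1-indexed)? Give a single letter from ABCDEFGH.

Char 1 ('C'): step: R->0, L->2 (L advanced); C->plug->C->R->F->L->F->refl->A->L'->E->R'->F->plug->F
Char 2 ('F'): step: R->1, L=2; F->plug->F->R->F->L->F->refl->A->L'->E->R'->B->plug->B
Char 3 ('D'): step: R->2, L=2; D->plug->D->R->C->L->C->refl->H->L'->H->R'->G->plug->G
Char 4 ('E'): step: R->3, L=2; E->plug->E->R->E->L->A->refl->F->L'->F->R'->G->plug->G
Char 5 ('G'): step: R->4, L=2; G->plug->G->R->B->L->E->refl->D->L'->G->R'->A->plug->A

A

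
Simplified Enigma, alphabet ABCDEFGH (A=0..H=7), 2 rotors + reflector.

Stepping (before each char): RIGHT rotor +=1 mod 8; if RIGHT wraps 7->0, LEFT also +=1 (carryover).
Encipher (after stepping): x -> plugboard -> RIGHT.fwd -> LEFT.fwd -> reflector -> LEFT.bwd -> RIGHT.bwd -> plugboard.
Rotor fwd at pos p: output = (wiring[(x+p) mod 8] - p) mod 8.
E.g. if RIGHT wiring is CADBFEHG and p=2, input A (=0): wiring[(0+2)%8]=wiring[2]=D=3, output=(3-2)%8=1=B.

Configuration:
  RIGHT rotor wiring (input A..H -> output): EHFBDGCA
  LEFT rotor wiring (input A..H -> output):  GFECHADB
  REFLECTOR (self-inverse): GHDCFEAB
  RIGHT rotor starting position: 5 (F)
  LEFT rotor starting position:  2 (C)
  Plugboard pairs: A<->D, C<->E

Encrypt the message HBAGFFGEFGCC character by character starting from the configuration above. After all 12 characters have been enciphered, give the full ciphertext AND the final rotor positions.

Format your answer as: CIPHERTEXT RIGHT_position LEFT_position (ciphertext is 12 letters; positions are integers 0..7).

Char 1 ('H'): step: R->6, L=2; H->plug->H->R->A->L->C->refl->D->L'->H->R'->E->plug->C
Char 2 ('B'): step: R->7, L=2; B->plug->B->R->F->L->H->refl->B->L'->E->R'->F->plug->F
Char 3 ('A'): step: R->0, L->3 (L advanced); A->plug->D->R->B->L->E->refl->F->L'->C->R'->G->plug->G
Char 4 ('G'): step: R->1, L=3; G->plug->G->R->H->L->B->refl->H->L'->A->R'->C->plug->E
Char 5 ('F'): step: R->2, L=3; F->plug->F->R->G->L->C->refl->D->L'->F->R'->H->plug->H
Char 6 ('F'): step: R->3, L=3; F->plug->F->R->B->L->E->refl->F->L'->C->R'->H->plug->H
Char 7 ('G'): step: R->4, L=3; G->plug->G->R->B->L->E->refl->F->L'->C->R'->B->plug->B
Char 8 ('E'): step: R->5, L=3; E->plug->C->R->D->L->A->refl->G->L'->E->R'->G->plug->G
Char 9 ('F'): step: R->6, L=3; F->plug->F->R->D->L->A->refl->G->L'->E->R'->A->plug->D
Char 10 ('G'): step: R->7, L=3; G->plug->G->R->H->L->B->refl->H->L'->A->R'->C->plug->E
Char 11 ('C'): step: R->0, L->4 (L advanced); C->plug->E->R->D->L->F->refl->E->L'->B->R'->D->plug->A
Char 12 ('C'): step: R->1, L=4; C->plug->E->R->F->L->B->refl->H->L'->C->R'->D->plug->A
Final: ciphertext=CFGEHHBGDEAA, RIGHT=1, LEFT=4

Answer: CFGEHHBGDEAA 1 4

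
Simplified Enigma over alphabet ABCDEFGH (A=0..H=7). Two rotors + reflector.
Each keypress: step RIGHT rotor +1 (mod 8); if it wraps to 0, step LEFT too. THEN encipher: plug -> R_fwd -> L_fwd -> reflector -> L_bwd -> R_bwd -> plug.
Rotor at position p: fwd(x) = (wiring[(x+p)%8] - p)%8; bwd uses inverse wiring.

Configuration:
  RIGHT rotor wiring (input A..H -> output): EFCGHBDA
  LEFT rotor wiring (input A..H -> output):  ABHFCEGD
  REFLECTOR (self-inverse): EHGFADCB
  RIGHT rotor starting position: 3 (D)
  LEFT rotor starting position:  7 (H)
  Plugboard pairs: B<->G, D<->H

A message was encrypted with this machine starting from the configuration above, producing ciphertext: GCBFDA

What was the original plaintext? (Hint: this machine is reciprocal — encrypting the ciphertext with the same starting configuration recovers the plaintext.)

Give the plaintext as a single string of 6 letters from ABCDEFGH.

Answer: BEHHGH

Derivation:
Char 1 ('G'): step: R->4, L=7; G->plug->B->R->F->L->D->refl->F->L'->G->R'->G->plug->B
Char 2 ('C'): step: R->5, L=7; C->plug->C->R->D->L->A->refl->E->L'->A->R'->E->plug->E
Char 3 ('B'): step: R->6, L=7; B->plug->G->R->B->L->B->refl->H->L'->H->R'->D->plug->H
Char 4 ('F'): step: R->7, L=7; F->plug->F->R->A->L->E->refl->A->L'->D->R'->D->plug->H
Char 5 ('D'): step: R->0, L->0 (L advanced); D->plug->H->R->A->L->A->refl->E->L'->F->R'->B->plug->G
Char 6 ('A'): step: R->1, L=0; A->plug->A->R->E->L->C->refl->G->L'->G->R'->D->plug->H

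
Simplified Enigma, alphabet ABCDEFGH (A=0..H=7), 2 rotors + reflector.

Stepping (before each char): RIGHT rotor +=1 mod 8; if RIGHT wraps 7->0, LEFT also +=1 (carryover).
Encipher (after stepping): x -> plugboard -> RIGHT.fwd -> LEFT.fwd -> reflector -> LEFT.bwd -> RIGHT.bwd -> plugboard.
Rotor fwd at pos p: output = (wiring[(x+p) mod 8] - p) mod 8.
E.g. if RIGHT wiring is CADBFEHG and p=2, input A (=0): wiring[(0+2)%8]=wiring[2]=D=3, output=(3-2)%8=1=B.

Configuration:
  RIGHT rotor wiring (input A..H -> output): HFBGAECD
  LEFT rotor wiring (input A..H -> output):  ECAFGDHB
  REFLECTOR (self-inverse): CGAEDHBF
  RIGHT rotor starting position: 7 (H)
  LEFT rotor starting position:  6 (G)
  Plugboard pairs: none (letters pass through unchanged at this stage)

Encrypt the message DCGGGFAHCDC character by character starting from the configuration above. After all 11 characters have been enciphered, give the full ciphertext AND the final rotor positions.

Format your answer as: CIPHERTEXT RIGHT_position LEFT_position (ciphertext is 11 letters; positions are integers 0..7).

Answer: GFFHFHEAGAH 2 0

Derivation:
Char 1 ('D'): step: R->0, L->7 (L advanced); D->plug->D->R->G->L->E->refl->D->L'->C->R'->G->plug->G
Char 2 ('C'): step: R->1, L=7; C->plug->C->R->F->L->H->refl->F->L'->B->R'->F->plug->F
Char 3 ('G'): step: R->2, L=7; G->plug->G->R->F->L->H->refl->F->L'->B->R'->F->plug->F
Char 4 ('G'): step: R->3, L=7; G->plug->G->R->C->L->D->refl->E->L'->G->R'->H->plug->H
Char 5 ('G'): step: R->4, L=7; G->plug->G->R->F->L->H->refl->F->L'->B->R'->F->plug->F
Char 6 ('F'): step: R->5, L=7; F->plug->F->R->E->L->G->refl->B->L'->D->R'->H->plug->H
Char 7 ('A'): step: R->6, L=7; A->plug->A->R->E->L->G->refl->B->L'->D->R'->E->plug->E
Char 8 ('H'): step: R->7, L=7; H->plug->H->R->D->L->B->refl->G->L'->E->R'->A->plug->A
Char 9 ('C'): step: R->0, L->0 (L advanced); C->plug->C->R->B->L->C->refl->A->L'->C->R'->G->plug->G
Char 10 ('D'): step: R->1, L=0; D->plug->D->R->H->L->B->refl->G->L'->E->R'->A->plug->A
Char 11 ('C'): step: R->2, L=0; C->plug->C->R->G->L->H->refl->F->L'->D->R'->H->plug->H
Final: ciphertext=GFFHFHEAGAH, RIGHT=2, LEFT=0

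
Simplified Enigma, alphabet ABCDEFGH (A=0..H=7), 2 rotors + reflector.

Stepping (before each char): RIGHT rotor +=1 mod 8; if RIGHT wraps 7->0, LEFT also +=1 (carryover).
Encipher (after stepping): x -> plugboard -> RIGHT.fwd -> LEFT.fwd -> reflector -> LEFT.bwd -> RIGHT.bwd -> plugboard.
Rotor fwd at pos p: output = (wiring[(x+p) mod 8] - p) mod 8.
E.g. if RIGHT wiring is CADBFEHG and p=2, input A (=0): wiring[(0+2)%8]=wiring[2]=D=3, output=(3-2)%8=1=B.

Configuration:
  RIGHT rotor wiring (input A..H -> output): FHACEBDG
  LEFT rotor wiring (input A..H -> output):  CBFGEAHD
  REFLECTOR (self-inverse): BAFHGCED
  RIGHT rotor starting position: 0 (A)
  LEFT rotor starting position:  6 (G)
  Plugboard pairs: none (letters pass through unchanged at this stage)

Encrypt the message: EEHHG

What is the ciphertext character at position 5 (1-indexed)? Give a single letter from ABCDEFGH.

Char 1 ('E'): step: R->1, L=6; E->plug->E->R->A->L->B->refl->A->L'->F->R'->G->plug->G
Char 2 ('E'): step: R->2, L=6; E->plug->E->R->B->L->F->refl->C->L'->H->R'->D->plug->D
Char 3 ('H'): step: R->3, L=6; H->plug->H->R->F->L->A->refl->B->L'->A->R'->D->plug->D
Char 4 ('H'): step: R->4, L=6; H->plug->H->R->G->L->G->refl->E->L'->C->R'->D->plug->D
Char 5 ('G'): step: R->5, L=6; G->plug->G->R->F->L->A->refl->B->L'->A->R'->D->plug->D

D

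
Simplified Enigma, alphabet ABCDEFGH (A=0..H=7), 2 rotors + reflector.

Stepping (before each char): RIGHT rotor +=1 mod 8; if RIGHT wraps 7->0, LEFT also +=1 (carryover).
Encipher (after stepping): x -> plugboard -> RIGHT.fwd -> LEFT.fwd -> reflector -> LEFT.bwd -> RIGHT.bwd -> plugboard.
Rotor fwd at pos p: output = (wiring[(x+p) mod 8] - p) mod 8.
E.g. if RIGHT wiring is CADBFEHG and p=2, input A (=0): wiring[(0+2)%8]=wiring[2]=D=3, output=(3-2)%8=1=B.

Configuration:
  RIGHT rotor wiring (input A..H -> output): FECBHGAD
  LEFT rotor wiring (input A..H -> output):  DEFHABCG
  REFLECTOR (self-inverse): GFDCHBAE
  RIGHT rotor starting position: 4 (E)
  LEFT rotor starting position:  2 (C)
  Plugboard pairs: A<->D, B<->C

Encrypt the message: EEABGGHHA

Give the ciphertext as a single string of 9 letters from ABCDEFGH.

Answer: ADBDEDCCC

Derivation:
Char 1 ('E'): step: R->5, L=2; E->plug->E->R->H->L->C->refl->D->L'->A->R'->D->plug->A
Char 2 ('E'): step: R->6, L=2; E->plug->E->R->E->L->A->refl->G->L'->C->R'->A->plug->D
Char 3 ('A'): step: R->7, L=2; A->plug->D->R->D->L->H->refl->E->L'->F->R'->C->plug->B
Char 4 ('B'): step: R->0, L->3 (L advanced); B->plug->C->R->C->L->G->refl->A->L'->F->R'->A->plug->D
Char 5 ('G'): step: R->1, L=3; G->plug->G->R->C->L->G->refl->A->L'->F->R'->E->plug->E
Char 6 ('G'): step: R->2, L=3; G->plug->G->R->D->L->H->refl->E->L'->A->R'->A->plug->D
Char 7 ('H'): step: R->3, L=3; H->plug->H->R->H->L->C->refl->D->L'->E->R'->B->plug->C
Char 8 ('H'): step: R->4, L=3; H->plug->H->R->F->L->A->refl->G->L'->C->R'->B->plug->C
Char 9 ('A'): step: R->5, L=3; A->plug->D->R->A->L->E->refl->H->L'->D->R'->B->plug->C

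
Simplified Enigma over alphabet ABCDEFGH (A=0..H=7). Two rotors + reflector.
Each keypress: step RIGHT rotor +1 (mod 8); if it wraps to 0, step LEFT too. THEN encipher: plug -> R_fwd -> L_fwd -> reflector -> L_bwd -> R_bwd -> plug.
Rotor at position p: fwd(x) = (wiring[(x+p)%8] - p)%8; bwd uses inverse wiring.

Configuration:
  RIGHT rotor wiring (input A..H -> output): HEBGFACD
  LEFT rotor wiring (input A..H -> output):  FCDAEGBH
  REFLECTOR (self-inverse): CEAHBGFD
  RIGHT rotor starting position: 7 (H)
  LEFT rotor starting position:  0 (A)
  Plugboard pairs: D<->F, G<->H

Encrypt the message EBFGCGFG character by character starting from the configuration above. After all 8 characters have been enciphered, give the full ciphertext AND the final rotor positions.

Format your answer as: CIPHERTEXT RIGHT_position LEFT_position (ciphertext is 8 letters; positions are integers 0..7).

Char 1 ('E'): step: R->0, L->1 (L advanced); E->plug->E->R->F->L->A->refl->C->L'->B->R'->C->plug->C
Char 2 ('B'): step: R->1, L=1; B->plug->B->R->A->L->B->refl->E->L'->H->R'->E->plug->E
Char 3 ('F'): step: R->2, L=1; F->plug->D->R->G->L->G->refl->F->L'->E->R'->B->plug->B
Char 4 ('G'): step: R->3, L=1; G->plug->H->R->G->L->G->refl->F->L'->E->R'->F->plug->D
Char 5 ('C'): step: R->4, L=1; C->plug->C->R->G->L->G->refl->F->L'->E->R'->B->plug->B
Char 6 ('G'): step: R->5, L=1; G->plug->H->R->A->L->B->refl->E->L'->H->R'->E->plug->E
Char 7 ('F'): step: R->6, L=1; F->plug->D->R->G->L->G->refl->F->L'->E->R'->A->plug->A
Char 8 ('G'): step: R->7, L=1; G->plug->H->R->D->L->D->refl->H->L'->C->R'->D->plug->F
Final: ciphertext=CEBDBEAF, RIGHT=7, LEFT=1

Answer: CEBDBEAF 7 1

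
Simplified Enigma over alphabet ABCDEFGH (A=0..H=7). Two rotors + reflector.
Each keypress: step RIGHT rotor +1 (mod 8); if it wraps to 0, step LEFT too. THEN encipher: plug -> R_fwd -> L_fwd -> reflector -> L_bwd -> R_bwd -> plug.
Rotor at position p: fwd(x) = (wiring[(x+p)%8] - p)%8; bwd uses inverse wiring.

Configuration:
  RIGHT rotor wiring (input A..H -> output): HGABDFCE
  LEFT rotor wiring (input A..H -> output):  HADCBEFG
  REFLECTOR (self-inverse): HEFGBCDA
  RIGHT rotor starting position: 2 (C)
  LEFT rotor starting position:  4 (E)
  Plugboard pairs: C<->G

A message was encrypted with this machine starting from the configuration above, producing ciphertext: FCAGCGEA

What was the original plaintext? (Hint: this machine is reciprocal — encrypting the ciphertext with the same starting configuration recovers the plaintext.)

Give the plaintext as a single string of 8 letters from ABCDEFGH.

Char 1 ('F'): step: R->3, L=4; F->plug->F->R->E->L->D->refl->G->L'->H->R'->D->plug->D
Char 2 ('C'): step: R->4, L=4; C->plug->G->R->E->L->D->refl->G->L'->H->R'->A->plug->A
Char 3 ('A'): step: R->5, L=4; A->plug->A->R->A->L->F->refl->C->L'->D->R'->F->plug->F
Char 4 ('G'): step: R->6, L=4; G->plug->C->R->B->L->A->refl->H->L'->G->R'->B->plug->B
Char 5 ('C'): step: R->7, L=4; C->plug->G->R->G->L->H->refl->A->L'->B->R'->D->plug->D
Char 6 ('G'): step: R->0, L->5 (L advanced); G->plug->C->R->A->L->H->refl->A->L'->B->R'->D->plug->D
Char 7 ('E'): step: R->1, L=5; E->plug->E->R->E->L->D->refl->G->L'->F->R'->A->plug->A
Char 8 ('A'): step: R->2, L=5; A->plug->A->R->G->L->F->refl->C->L'->D->R'->D->plug->D

Answer: DAFBDDAD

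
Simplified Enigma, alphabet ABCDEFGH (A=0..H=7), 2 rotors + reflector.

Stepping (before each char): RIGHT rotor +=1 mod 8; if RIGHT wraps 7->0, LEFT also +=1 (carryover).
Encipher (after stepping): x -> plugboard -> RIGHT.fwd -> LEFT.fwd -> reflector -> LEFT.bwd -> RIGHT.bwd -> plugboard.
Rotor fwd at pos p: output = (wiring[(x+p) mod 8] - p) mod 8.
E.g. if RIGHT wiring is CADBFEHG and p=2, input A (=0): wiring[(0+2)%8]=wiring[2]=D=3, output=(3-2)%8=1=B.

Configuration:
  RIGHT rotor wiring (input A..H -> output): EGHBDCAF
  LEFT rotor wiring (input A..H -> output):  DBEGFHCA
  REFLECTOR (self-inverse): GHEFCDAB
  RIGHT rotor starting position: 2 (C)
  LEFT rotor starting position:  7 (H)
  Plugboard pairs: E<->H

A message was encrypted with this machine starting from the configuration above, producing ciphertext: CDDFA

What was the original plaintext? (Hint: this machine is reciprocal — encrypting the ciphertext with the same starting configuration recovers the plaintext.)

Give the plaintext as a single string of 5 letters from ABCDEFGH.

Answer: GFBBB

Derivation:
Char 1 ('C'): step: R->3, L=7; C->plug->C->R->H->L->D->refl->F->L'->D->R'->G->plug->G
Char 2 ('D'): step: R->4, L=7; D->plug->D->R->B->L->E->refl->C->L'->C->R'->F->plug->F
Char 3 ('D'): step: R->5, L=7; D->plug->D->R->H->L->D->refl->F->L'->D->R'->B->plug->B
Char 4 ('F'): step: R->6, L=7; F->plug->F->R->D->L->F->refl->D->L'->H->R'->B->plug->B
Char 5 ('A'): step: R->7, L=7; A->plug->A->R->G->L->A->refl->G->L'->F->R'->B->plug->B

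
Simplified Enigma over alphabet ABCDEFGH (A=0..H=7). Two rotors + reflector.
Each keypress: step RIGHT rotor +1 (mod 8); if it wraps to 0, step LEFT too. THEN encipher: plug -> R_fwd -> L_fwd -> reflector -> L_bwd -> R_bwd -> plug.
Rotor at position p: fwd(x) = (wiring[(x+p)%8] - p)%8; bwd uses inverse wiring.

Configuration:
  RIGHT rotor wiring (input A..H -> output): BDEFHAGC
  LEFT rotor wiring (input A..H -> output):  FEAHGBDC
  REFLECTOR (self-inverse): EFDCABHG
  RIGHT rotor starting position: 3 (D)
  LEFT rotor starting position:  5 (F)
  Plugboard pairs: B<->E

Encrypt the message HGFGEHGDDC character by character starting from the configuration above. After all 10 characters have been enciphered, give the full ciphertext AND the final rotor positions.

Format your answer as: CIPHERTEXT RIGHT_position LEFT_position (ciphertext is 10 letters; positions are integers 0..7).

Char 1 ('H'): step: R->4, L=5; H->plug->H->R->B->L->G->refl->H->L'->E->R'->B->plug->E
Char 2 ('G'): step: R->5, L=5; G->plug->G->R->A->L->E->refl->A->L'->D->R'->A->plug->A
Char 3 ('F'): step: R->6, L=5; F->plug->F->R->H->L->B->refl->F->L'->C->R'->H->plug->H
Char 4 ('G'): step: R->7, L=5; G->plug->G->R->B->L->G->refl->H->L'->E->R'->C->plug->C
Char 5 ('E'): step: R->0, L->6 (L advanced); E->plug->B->R->D->L->G->refl->H->L'->C->R'->H->plug->H
Char 6 ('H'): step: R->1, L=6; H->plug->H->R->A->L->F->refl->B->L'->F->R'->F->plug->F
Char 7 ('G'): step: R->2, L=6; G->plug->G->R->H->L->D->refl->C->L'->E->R'->E->plug->B
Char 8 ('D'): step: R->3, L=6; D->plug->D->R->D->L->G->refl->H->L'->C->R'->A->plug->A
Char 9 ('D'): step: R->4, L=6; D->plug->D->R->G->L->A->refl->E->L'->B->R'->H->plug->H
Char 10 ('C'): step: R->5, L=6; C->plug->C->R->F->L->B->refl->F->L'->A->R'->G->plug->G
Final: ciphertext=EAHCHFBAHG, RIGHT=5, LEFT=6

Answer: EAHCHFBAHG 5 6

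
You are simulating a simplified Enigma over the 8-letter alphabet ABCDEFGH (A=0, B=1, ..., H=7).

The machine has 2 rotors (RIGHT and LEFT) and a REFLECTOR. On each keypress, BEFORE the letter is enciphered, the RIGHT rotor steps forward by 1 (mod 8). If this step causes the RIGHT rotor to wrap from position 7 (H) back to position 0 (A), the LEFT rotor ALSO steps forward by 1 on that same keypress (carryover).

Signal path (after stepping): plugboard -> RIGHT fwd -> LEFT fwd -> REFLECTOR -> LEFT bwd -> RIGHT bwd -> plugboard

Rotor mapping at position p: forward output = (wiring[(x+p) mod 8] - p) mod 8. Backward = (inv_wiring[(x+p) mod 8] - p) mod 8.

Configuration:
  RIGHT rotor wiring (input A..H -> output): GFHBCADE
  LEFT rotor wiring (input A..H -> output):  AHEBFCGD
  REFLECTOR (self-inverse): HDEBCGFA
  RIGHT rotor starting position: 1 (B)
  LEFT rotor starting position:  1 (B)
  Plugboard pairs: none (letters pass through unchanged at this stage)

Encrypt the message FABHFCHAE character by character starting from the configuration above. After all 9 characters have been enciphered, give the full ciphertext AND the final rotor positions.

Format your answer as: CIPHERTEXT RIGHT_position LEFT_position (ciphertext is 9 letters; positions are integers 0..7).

Char 1 ('F'): step: R->2, L=1; F->plug->F->R->C->L->A->refl->H->L'->H->R'->B->plug->B
Char 2 ('A'): step: R->3, L=1; A->plug->A->R->G->L->C->refl->E->L'->D->R'->F->plug->F
Char 3 ('B'): step: R->4, L=1; B->plug->B->R->E->L->B->refl->D->L'->B->R'->F->plug->F
Char 4 ('H'): step: R->5, L=1; H->plug->H->R->F->L->F->refl->G->L'->A->R'->E->plug->E
Char 5 ('F'): step: R->6, L=1; F->plug->F->R->D->L->E->refl->C->L'->G->R'->B->plug->B
Char 6 ('C'): step: R->7, L=1; C->plug->C->R->G->L->C->refl->E->L'->D->R'->F->plug->F
Char 7 ('H'): step: R->0, L->2 (L advanced); H->plug->H->R->E->L->E->refl->C->L'->A->R'->F->plug->F
Char 8 ('A'): step: R->1, L=2; A->plug->A->R->E->L->E->refl->C->L'->A->R'->C->plug->C
Char 9 ('E'): step: R->2, L=2; E->plug->E->R->B->L->H->refl->A->L'->D->R'->H->plug->H
Final: ciphertext=BFFEBFFCH, RIGHT=2, LEFT=2

Answer: BFFEBFFCH 2 2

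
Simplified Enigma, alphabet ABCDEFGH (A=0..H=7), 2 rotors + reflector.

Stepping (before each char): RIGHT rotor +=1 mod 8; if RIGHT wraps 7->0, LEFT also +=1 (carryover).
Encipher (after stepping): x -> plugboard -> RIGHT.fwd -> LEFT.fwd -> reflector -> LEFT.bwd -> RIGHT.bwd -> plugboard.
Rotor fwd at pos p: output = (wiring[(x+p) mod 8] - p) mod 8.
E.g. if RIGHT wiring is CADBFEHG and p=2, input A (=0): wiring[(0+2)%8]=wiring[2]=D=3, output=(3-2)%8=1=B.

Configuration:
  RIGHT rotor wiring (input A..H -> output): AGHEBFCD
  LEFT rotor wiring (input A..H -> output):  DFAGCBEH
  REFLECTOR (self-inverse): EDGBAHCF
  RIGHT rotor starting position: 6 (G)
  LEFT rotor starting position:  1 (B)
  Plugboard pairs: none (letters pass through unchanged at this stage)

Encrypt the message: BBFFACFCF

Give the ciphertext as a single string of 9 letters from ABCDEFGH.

Answer: FCGBCDEEB

Derivation:
Char 1 ('B'): step: R->7, L=1; B->plug->B->R->B->L->H->refl->F->L'->C->R'->F->plug->F
Char 2 ('B'): step: R->0, L->2 (L advanced); B->plug->B->R->G->L->B->refl->D->L'->H->R'->C->plug->C
Char 3 ('F'): step: R->1, L=2; F->plug->F->R->B->L->E->refl->A->L'->C->R'->G->plug->G
Char 4 ('F'): step: R->2, L=2; F->plug->F->R->B->L->E->refl->A->L'->C->R'->B->plug->B
Char 5 ('A'): step: R->3, L=2; A->plug->A->R->B->L->E->refl->A->L'->C->R'->C->plug->C
Char 6 ('C'): step: R->4, L=2; C->plug->C->R->G->L->B->refl->D->L'->H->R'->D->plug->D
Char 7 ('F'): step: R->5, L=2; F->plug->F->R->C->L->A->refl->E->L'->B->R'->E->plug->E
Char 8 ('C'): step: R->6, L=2; C->plug->C->R->C->L->A->refl->E->L'->B->R'->E->plug->E
Char 9 ('F'): step: R->7, L=2; F->plug->F->R->C->L->A->refl->E->L'->B->R'->B->plug->B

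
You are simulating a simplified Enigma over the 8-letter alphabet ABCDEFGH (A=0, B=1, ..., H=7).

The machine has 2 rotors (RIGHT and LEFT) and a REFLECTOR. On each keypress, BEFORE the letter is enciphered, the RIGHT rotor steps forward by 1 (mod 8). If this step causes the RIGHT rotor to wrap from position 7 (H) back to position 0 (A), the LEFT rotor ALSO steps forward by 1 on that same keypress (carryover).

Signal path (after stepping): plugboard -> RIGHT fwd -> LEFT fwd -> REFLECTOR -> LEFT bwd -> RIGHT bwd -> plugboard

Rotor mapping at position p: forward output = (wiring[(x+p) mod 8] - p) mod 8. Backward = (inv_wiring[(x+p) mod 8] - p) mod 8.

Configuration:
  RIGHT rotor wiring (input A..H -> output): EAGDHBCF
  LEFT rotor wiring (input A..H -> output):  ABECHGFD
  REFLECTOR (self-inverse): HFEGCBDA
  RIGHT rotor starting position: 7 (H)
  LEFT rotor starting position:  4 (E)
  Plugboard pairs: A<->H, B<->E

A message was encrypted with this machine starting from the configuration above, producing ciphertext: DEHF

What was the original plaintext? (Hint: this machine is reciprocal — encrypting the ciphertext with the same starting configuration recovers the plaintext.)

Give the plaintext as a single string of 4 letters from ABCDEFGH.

Char 1 ('D'): step: R->0, L->5 (L advanced); D->plug->D->R->D->L->D->refl->G->L'->C->R'->G->plug->G
Char 2 ('E'): step: R->1, L=5; E->plug->B->R->F->L->H->refl->A->L'->B->R'->F->plug->F
Char 3 ('H'): step: R->2, L=5; H->plug->A->R->E->L->E->refl->C->L'->H->R'->D->plug->D
Char 4 ('F'): step: R->3, L=5; F->plug->F->R->B->L->A->refl->H->L'->F->R'->G->plug->G

Answer: GFDG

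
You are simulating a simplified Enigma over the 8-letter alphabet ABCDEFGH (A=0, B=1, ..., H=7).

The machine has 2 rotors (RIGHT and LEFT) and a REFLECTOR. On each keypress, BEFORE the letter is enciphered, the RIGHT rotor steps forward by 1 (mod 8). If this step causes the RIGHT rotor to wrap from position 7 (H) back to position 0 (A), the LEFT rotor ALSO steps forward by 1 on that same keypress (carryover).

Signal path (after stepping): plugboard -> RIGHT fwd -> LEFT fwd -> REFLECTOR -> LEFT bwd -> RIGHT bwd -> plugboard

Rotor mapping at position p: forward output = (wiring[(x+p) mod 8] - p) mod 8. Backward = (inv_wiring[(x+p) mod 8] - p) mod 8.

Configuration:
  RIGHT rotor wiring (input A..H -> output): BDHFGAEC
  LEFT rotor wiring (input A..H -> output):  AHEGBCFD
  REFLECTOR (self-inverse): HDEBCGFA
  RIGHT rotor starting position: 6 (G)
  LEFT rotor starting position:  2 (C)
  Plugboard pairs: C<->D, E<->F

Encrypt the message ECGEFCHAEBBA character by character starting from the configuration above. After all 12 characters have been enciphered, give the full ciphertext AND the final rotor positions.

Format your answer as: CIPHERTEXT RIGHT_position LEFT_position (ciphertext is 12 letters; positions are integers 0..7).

Answer: FACGGGDDCFEF 2 4

Derivation:
Char 1 ('E'): step: R->7, L=2; E->plug->F->R->H->L->F->refl->G->L'->G->R'->E->plug->F
Char 2 ('C'): step: R->0, L->3 (L advanced); C->plug->D->R->F->L->F->refl->G->L'->B->R'->A->plug->A
Char 3 ('G'): step: R->1, L=3; G->plug->G->R->B->L->G->refl->F->L'->F->R'->D->plug->C
Char 4 ('E'): step: R->2, L=3; E->plug->F->R->A->L->D->refl->B->L'->H->R'->G->plug->G
Char 5 ('F'): step: R->3, L=3; F->plug->E->R->H->L->B->refl->D->L'->A->R'->G->plug->G
Char 6 ('C'): step: R->4, L=3; C->plug->D->R->G->L->E->refl->C->L'->D->R'->G->plug->G
Char 7 ('H'): step: R->5, L=3; H->plug->H->R->B->L->G->refl->F->L'->F->R'->C->plug->D
Char 8 ('A'): step: R->6, L=3; A->plug->A->R->G->L->E->refl->C->L'->D->R'->C->plug->D
Char 9 ('E'): step: R->7, L=3; E->plug->F->R->H->L->B->refl->D->L'->A->R'->D->plug->C
Char 10 ('B'): step: R->0, L->4 (L advanced); B->plug->B->R->D->L->H->refl->A->L'->G->R'->E->plug->F
Char 11 ('B'): step: R->1, L=4; B->plug->B->R->G->L->A->refl->H->L'->D->R'->F->plug->E
Char 12 ('A'): step: R->2, L=4; A->plug->A->R->F->L->D->refl->B->L'->C->R'->E->plug->F
Final: ciphertext=FACGGGDDCFEF, RIGHT=2, LEFT=4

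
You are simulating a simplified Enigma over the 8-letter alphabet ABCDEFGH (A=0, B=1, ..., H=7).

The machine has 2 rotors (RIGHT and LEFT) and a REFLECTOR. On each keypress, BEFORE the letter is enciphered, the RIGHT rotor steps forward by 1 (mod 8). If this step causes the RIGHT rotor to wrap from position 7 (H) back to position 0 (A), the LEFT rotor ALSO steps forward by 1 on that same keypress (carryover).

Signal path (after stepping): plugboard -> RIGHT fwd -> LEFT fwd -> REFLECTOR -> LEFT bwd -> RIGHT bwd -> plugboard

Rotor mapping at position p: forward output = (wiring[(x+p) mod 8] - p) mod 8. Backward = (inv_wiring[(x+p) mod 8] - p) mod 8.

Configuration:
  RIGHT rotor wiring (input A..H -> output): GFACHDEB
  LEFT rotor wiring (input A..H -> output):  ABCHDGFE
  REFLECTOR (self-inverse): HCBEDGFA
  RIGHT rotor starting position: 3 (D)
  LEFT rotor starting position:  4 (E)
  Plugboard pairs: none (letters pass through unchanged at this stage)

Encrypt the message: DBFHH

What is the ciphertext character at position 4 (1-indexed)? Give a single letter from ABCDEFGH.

Char 1 ('D'): step: R->4, L=4; D->plug->D->R->F->L->F->refl->G->L'->G->R'->H->plug->H
Char 2 ('B'): step: R->5, L=4; B->plug->B->R->H->L->D->refl->E->L'->E->R'->C->plug->C
Char 3 ('F'): step: R->6, L=4; F->plug->F->R->E->L->E->refl->D->L'->H->R'->D->plug->D
Char 4 ('H'): step: R->7, L=4; H->plug->H->R->F->L->F->refl->G->L'->G->R'->C->plug->C

C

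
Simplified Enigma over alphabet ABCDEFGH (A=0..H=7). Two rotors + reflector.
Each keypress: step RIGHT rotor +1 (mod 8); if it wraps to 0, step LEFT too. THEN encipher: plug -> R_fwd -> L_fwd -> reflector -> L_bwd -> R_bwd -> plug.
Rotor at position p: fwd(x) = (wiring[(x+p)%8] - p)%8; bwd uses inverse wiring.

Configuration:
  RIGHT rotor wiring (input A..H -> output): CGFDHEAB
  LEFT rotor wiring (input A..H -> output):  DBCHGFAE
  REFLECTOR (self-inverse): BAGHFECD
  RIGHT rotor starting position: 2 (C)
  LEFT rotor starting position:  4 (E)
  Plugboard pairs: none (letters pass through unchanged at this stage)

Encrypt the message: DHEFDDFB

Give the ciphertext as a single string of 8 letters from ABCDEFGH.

Char 1 ('D'): step: R->3, L=4; D->plug->D->R->F->L->F->refl->E->L'->C->R'->H->plug->H
Char 2 ('H'): step: R->4, L=4; H->plug->H->R->H->L->D->refl->H->L'->E->R'->C->plug->C
Char 3 ('E'): step: R->5, L=4; E->plug->E->R->B->L->B->refl->A->L'->D->R'->B->plug->B
Char 4 ('F'): step: R->6, L=4; F->plug->F->R->F->L->F->refl->E->L'->C->R'->A->plug->A
Char 5 ('D'): step: R->7, L=4; D->plug->D->R->G->L->G->refl->C->L'->A->R'->F->plug->F
Char 6 ('D'): step: R->0, L->5 (L advanced); D->plug->D->R->D->L->G->refl->C->L'->G->R'->B->plug->B
Char 7 ('F'): step: R->1, L=5; F->plug->F->R->H->L->B->refl->A->L'->A->R'->G->plug->G
Char 8 ('B'): step: R->2, L=5; B->plug->B->R->B->L->D->refl->H->L'->C->R'->D->plug->D

Answer: HCBAFBGD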